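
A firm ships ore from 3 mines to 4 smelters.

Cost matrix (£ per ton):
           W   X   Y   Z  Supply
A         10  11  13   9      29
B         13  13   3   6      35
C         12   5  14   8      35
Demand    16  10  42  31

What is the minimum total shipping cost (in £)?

An optimal shipping plan:
  A→W: 16 tons
  A→Y: 7 tons
  A→Z: 6 tons
  B→Y: 35 tons
  C→X: 10 tons
  C→Z: 25 tons
Total cost = £660.
(Supply check: A ships 29; B ships 35; C ships 35.)

660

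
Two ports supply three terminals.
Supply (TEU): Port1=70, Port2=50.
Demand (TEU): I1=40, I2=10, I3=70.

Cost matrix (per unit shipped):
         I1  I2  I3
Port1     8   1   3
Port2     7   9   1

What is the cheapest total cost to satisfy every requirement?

440

One minimum-cost allocation:
  Port1→I1: 40 × 8 = 320
  Port1→I2: 10 × 1 = 10
  Port1→I3: 20 × 3 = 60
  Port2→I3: 50 × 1 = 50
Total = 320 + 10 + 60 + 50 = 440.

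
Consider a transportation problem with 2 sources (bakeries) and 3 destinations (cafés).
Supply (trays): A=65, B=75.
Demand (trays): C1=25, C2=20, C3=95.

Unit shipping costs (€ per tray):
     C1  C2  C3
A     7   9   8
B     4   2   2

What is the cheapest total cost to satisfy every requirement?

645

A cheapest plan:
  A->C1: 25 × €7 = €175
  A->C3: 40 × €8 = €320
  B->C2: 20 × €2 = €40
  B->C3: 55 × €2 = €110
Total = 175 + 320 + 40 + 110 = €645.
(Supply check: A ships 65; B ships 75.)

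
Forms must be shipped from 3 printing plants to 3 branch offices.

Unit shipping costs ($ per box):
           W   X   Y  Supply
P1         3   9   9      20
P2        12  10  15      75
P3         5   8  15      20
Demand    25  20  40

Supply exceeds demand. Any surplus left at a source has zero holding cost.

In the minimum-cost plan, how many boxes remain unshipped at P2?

30

An optimal plan:
  P1 to W: 5 × $3 = $15
  P1 to Y: 15 × $9 = $135
  P2 to X: 20 × $10 = $200
  P2 to Y: 25 × $15 = $375
  P3 to W: 20 × $5 = $100
Total cost = $825.
P2 ships 45 of its 75, leaving 30.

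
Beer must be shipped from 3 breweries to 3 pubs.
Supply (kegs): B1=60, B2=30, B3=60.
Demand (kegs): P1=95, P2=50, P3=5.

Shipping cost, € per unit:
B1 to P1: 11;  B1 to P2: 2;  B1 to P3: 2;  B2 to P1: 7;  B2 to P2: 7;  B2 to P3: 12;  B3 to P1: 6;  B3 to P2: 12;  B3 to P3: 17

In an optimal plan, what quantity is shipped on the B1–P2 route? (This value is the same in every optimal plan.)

50

The minimum-cost plan:
  B1->P1: 5 × €11 = €55
  B1->P2: 50 × €2 = €100
  B1->P3: 5 × €2 = €10
  B2->P1: 30 × €7 = €210
  B3->P1: 60 × €6 = €360
Total cost = €735.
So B1→P2 carries 50 kegs.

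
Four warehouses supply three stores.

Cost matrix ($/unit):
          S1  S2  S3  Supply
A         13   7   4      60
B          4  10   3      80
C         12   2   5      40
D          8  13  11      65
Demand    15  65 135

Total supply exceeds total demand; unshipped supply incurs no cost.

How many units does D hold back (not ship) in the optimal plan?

Minimum-cost shipments:
  A->S2: 5 × $7 = $35
  A->S3: 55 × $4 = $220
  B->S3: 80 × $3 = $240
  C->S2: 40 × $2 = $80
  D->S1: 15 × $8 = $120
  D->S2: 20 × $13 = $260
Total cost = $955.
D ships 35 of its 65, leaving 30.

30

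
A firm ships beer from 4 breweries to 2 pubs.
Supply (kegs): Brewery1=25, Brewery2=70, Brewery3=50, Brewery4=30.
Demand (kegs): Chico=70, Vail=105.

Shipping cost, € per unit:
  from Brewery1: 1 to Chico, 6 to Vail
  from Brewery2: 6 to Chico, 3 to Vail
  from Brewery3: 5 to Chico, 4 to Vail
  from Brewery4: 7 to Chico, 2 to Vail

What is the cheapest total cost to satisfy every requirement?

One minimum-cost allocation:
  Brewery1→Chico: 25 × €1 = €25
  Brewery2→Vail: 70 × €3 = €210
  Brewery3→Chico: 45 × €5 = €225
  Brewery3→Vail: 5 × €4 = €20
  Brewery4→Vail: 30 × €2 = €60
Total = 25 + 210 + 225 + 20 + 60 = €540.
(Supply check: Brewery1 ships 25; Brewery2 ships 70; Brewery3 ships 50; Brewery4 ships 30.)

540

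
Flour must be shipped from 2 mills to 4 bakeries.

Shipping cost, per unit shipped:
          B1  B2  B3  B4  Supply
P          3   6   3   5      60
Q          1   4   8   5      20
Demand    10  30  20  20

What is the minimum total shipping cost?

An optimal shipping plan:
  P→B1: 10 × 3 = 30
  P→B2: 10 × 6 = 60
  P→B3: 20 × 3 = 60
  P→B4: 20 × 5 = 100
  Q→B2: 20 × 4 = 80
Total = 30 + 60 + 60 + 100 + 80 = 330.

330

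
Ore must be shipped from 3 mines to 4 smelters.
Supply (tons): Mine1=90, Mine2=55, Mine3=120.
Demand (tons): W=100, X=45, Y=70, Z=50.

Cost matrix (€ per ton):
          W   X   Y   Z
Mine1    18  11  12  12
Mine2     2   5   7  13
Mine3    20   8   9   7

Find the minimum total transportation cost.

2395

A cheapest plan:
  Mine1 to W: 45 × €18 = €810
  Mine1 to X: 45 × €11 = €495
  Mine2 to W: 55 × €2 = €110
  Mine3 to Y: 70 × €9 = €630
  Mine3 to Z: 50 × €7 = €350
Total = 810 + 495 + 110 + 630 + 350 = €2395.
(Supply check: Mine1 ships 90; Mine2 ships 55; Mine3 ships 120.)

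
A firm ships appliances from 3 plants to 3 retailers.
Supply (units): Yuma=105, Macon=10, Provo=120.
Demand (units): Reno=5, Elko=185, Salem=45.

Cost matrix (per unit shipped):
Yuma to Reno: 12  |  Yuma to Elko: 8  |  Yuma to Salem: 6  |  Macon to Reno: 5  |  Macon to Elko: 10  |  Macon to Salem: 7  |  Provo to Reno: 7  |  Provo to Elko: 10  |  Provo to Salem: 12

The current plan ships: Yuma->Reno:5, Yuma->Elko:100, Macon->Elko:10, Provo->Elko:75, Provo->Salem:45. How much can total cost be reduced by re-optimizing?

230

Current plan cost = 5·12 + 100·8 + 10·10 + 75·10 + 45·12 = 2250.
Optimal plan:
  Yuma–Elko: 65 × 8 = 520
  Yuma–Salem: 40 × 6 = 240
  Macon–Reno: 5 × 5 = 25
  Macon–Salem: 5 × 7 = 35
  Provo–Elko: 120 × 10 = 1200
Optimal cost = 2020.
Saving = 2250 − 2020 = 230.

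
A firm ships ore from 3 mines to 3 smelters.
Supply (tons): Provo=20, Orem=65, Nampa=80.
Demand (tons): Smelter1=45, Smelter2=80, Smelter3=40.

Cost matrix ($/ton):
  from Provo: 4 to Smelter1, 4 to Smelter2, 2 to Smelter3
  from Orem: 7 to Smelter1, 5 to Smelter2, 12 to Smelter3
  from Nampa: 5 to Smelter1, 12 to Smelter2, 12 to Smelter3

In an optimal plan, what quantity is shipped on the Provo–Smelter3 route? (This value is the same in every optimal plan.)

20

Optimal shipments:
  Provo to Smelter3: 20 tons
  Orem to Smelter2: 65 tons
  Nampa to Smelter1: 45 tons
  Nampa to Smelter2: 15 tons
  Nampa to Smelter3: 20 tons
Total cost = $1010.
So Provo→Smelter3 carries 20 tons.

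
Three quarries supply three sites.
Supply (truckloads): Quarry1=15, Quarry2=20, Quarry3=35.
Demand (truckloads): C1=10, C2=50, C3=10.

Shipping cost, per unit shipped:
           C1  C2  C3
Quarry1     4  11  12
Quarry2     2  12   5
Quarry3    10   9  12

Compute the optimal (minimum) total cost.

Optimal allocation:
  Quarry1–C2: 15 × 11 = 165
  Quarry2–C1: 10 × 2 = 20
  Quarry2–C3: 10 × 5 = 50
  Quarry3–C2: 35 × 9 = 315
Total = 165 + 20 + 50 + 315 = 550.
(Supply check: Quarry1 ships 15; Quarry2 ships 20; Quarry3 ships 35.)

550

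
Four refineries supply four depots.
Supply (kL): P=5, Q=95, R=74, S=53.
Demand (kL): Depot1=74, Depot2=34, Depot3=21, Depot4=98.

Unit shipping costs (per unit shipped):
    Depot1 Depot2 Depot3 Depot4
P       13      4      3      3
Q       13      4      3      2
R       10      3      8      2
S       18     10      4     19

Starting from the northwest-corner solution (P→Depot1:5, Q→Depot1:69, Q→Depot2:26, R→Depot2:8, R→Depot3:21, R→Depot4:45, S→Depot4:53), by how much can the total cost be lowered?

1004

Current plan cost = 5·13 + 69·13 + 26·4 + 8·3 + 21·8 + 45·2 + 53·19 = 2355.
Optimal plan:
  P→Depot2: 2 × 4 = 8
  P→Depot4: 3 × 3 = 9
  Q→Depot4: 95 × 2 = 190
  R→Depot1: 74 × 10 = 740
  S→Depot2: 32 × 10 = 320
  S→Depot3: 21 × 4 = 84
Optimal cost = 1351.
Saving = 2355 − 1351 = 1004.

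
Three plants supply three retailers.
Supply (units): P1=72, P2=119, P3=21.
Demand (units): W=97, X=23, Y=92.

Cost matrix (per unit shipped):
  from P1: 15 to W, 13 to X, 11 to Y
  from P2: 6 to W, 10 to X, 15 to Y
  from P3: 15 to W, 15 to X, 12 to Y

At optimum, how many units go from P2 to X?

Solving gives:
  P1→X: 1 × 13 = 13
  P1→Y: 71 × 11 = 781
  P2→W: 97 × 6 = 582
  P2→X: 22 × 10 = 220
  P3→Y: 21 × 12 = 252
Total cost = 1848.
So P2→X carries 22 units.

22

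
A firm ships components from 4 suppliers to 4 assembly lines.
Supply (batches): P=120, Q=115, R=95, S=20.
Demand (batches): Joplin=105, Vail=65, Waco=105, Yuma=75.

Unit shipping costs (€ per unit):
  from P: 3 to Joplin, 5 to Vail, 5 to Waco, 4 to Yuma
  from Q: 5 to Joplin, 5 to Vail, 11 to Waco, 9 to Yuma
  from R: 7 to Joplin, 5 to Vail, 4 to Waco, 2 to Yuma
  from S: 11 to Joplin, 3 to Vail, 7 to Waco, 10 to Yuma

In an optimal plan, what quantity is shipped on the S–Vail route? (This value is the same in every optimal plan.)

The minimum-cost plan:
  P→Joplin: 35 × €3 = €105
  P→Waco: 85 × €5 = €425
  Q→Joplin: 70 × €5 = €350
  Q→Vail: 45 × €5 = €225
  R→Waco: 20 × €4 = €80
  R→Yuma: 75 × €2 = €150
  S→Vail: 20 × €3 = €60
Total cost = €1395.
So S→Vail carries 20 batches.

20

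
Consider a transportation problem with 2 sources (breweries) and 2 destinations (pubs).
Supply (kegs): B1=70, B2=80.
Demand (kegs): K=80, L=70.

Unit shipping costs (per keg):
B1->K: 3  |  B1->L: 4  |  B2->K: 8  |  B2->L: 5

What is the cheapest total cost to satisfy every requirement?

One minimum-cost allocation:
  B1–K: 70 kegs
  B2–K: 10 kegs
  B2–L: 70 kegs
Total cost = 640.

640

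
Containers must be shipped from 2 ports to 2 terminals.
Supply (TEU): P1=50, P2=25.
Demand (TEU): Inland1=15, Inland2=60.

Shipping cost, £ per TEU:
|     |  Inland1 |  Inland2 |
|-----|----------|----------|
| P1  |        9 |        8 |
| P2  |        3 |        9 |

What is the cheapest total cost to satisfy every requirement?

Optimal allocation:
  P1->Inland2: 50 × £8 = £400
  P2->Inland1: 15 × £3 = £45
  P2->Inland2: 10 × £9 = £90
Total = 400 + 45 + 90 = £535.

535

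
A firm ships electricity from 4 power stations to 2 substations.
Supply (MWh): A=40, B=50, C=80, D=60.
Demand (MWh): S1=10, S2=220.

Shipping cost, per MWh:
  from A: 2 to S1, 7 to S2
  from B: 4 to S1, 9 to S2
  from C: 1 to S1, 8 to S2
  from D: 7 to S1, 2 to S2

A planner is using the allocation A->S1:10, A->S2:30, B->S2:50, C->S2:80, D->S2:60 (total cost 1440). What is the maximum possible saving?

20

Current plan cost = 10·2 + 30·7 + 50·9 + 80·8 + 60·2 = 1440.
Optimal plan:
  A to S2: 40 × 7 = 280
  B to S2: 50 × 9 = 450
  C to S1: 10 × 1 = 10
  C to S2: 70 × 8 = 560
  D to S2: 60 × 2 = 120
Optimal cost = 1420.
Saving = 1440 − 1420 = 20.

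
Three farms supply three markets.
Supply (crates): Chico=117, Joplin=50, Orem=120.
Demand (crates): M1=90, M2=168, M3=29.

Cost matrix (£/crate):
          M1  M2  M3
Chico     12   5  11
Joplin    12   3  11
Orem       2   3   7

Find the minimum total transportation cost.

1121

A cheapest plan:
  Chico->M2: 117 × £5 = £585
  Joplin->M2: 50 × £3 = £150
  Orem->M1: 90 × £2 = £180
  Orem->M2: 1 × £3 = £3
  Orem->M3: 29 × £7 = £203
Total = 585 + 150 + 180 + 3 + 203 = £1121.
(Supply check: Chico ships 117; Joplin ships 50; Orem ships 120.)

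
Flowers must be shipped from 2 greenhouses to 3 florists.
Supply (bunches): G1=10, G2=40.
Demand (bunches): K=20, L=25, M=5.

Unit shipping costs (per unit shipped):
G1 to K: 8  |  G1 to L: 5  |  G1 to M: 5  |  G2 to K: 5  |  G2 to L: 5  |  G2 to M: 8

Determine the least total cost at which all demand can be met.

250

One minimum-cost allocation:
  G1–L: 5 × 5 = 25
  G1–M: 5 × 5 = 25
  G2–K: 20 × 5 = 100
  G2–L: 20 × 5 = 100
Total = 25 + 25 + 100 + 100 = 250.
(Supply check: G1 ships 10; G2 ships 40.)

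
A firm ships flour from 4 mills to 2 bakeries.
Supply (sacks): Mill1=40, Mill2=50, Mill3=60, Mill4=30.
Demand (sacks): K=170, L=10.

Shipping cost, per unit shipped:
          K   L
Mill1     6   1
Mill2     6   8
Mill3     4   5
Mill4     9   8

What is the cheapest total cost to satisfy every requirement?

1000

One minimum-cost allocation:
  Mill1->K: 30 × 6 = 180
  Mill1->L: 10 × 1 = 10
  Mill2->K: 50 × 6 = 300
  Mill3->K: 60 × 4 = 240
  Mill4->K: 30 × 9 = 270
Total = 180 + 10 + 300 + 240 + 270 = 1000.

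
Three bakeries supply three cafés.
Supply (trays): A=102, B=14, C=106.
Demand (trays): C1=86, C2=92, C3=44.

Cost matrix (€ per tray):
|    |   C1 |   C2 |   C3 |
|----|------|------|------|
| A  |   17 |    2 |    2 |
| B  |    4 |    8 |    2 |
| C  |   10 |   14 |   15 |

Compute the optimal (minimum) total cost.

1372

A cheapest plan:
  A→C2: 72 × €2 = €144
  A→C3: 30 × €2 = €60
  B→C3: 14 × €2 = €28
  C→C1: 86 × €10 = €860
  C→C2: 20 × €14 = €280
Total = 144 + 60 + 28 + 860 + 280 = €1372.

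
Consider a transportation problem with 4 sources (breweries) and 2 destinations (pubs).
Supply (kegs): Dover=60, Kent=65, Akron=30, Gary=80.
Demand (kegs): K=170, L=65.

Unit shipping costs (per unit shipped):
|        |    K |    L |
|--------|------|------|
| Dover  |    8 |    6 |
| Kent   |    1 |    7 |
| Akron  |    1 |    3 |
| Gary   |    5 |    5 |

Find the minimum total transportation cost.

855

A cheapest plan:
  Dover to L: 60 kegs
  Kent to K: 65 kegs
  Akron to K: 30 kegs
  Gary to K: 75 kegs
  Gary to L: 5 kegs
Total cost = 855.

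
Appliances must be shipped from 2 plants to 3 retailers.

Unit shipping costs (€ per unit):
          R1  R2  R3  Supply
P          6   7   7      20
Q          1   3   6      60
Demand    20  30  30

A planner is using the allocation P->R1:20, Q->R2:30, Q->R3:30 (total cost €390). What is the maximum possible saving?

80

Current plan cost = 20·6 + 30·3 + 30·6 = €390.
Optimal plan:
  P–R3: 20 × €7 = €140
  Q–R1: 20 × €1 = €20
  Q–R2: 30 × €3 = €90
  Q–R3: 10 × €6 = €60
Optimal cost = €310.
Saving = 390 − 310 = €80.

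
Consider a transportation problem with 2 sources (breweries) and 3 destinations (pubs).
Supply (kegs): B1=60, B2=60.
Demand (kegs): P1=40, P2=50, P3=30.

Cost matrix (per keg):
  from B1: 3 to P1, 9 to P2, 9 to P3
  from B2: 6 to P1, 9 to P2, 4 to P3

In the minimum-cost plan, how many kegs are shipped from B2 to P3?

30

The minimum-cost plan:
  B1 to P1: 40 × 3 = 120
  B1 to P2: 20 × 9 = 180
  B2 to P2: 30 × 9 = 270
  B2 to P3: 30 × 4 = 120
Total cost = 690.
So B2→P3 carries 30 kegs.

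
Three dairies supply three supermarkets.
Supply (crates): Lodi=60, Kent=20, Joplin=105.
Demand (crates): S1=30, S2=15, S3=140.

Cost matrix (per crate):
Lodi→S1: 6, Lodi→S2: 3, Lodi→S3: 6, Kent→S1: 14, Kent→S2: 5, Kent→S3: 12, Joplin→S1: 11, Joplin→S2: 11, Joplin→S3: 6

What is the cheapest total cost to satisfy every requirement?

An optimal shipping plan:
  Lodi–S1: 30 × 6 = 180
  Lodi–S3: 30 × 6 = 180
  Kent–S2: 15 × 5 = 75
  Kent–S3: 5 × 12 = 60
  Joplin–S3: 105 × 6 = 630
Total = 180 + 180 + 75 + 60 + 630 = 1125.

1125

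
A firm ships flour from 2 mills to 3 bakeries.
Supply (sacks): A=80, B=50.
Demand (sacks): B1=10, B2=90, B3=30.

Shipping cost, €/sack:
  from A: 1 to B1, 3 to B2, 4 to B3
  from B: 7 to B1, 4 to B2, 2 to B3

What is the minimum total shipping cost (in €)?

One minimum-cost allocation:
  A to B1: 10 × €1 = €10
  A to B2: 70 × €3 = €210
  B to B2: 20 × €4 = €80
  B to B3: 30 × €2 = €60
Total = 10 + 210 + 80 + 60 = €360.

360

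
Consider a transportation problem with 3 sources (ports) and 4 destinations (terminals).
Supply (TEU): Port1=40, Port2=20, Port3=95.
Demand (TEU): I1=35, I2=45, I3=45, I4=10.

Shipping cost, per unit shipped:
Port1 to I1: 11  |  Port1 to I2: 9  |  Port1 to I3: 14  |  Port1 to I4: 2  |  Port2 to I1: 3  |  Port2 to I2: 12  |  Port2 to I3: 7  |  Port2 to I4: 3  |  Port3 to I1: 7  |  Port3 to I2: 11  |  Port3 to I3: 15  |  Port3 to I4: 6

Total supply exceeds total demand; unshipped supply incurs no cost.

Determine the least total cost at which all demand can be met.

Optimal allocation:
  Port1→I2: 30 × 9 = 270
  Port1→I4: 10 × 2 = 20
  Port2→I3: 20 × 7 = 140
  Port3→I1: 35 × 7 = 245
  Port3→I2: 15 × 11 = 165
  Port3→I3: 25 × 15 = 375
Total = 270 + 20 + 140 + 245 + 165 + 375 = 1215.

1215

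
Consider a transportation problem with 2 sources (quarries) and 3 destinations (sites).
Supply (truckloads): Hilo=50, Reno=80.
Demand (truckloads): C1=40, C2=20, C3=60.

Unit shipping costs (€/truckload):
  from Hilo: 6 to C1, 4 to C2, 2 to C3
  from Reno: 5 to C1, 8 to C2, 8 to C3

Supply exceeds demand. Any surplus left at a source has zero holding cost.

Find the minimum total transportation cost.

Optimal allocation:
  Hilo–C3: 50 truckloads
  Reno–C1: 40 truckloads
  Reno–C2: 20 truckloads
  Reno–C3: 10 truckloads
Total cost = €540.

540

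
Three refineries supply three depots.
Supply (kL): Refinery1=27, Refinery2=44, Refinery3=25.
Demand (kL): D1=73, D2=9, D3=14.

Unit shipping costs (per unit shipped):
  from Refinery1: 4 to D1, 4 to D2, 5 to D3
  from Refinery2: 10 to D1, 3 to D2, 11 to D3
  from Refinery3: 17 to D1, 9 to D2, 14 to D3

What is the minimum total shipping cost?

859

Optimal allocation:
  Refinery1→D1: 27 kL
  Refinery2→D1: 44 kL
  Refinery3→D1: 2 kL
  Refinery3→D2: 9 kL
  Refinery3→D3: 14 kL
Total cost = 859.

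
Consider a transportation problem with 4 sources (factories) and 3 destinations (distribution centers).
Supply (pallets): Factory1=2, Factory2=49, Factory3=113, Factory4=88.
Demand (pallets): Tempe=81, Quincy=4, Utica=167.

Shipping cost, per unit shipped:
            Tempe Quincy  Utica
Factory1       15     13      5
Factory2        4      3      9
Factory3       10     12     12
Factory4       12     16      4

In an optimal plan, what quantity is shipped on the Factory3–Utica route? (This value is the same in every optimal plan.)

77

Optimal shipments:
  Factory1->Utica: 2 × 5 = 10
  Factory2->Tempe: 45 × 4 = 180
  Factory2->Quincy: 4 × 3 = 12
  Factory3->Tempe: 36 × 10 = 360
  Factory3->Utica: 77 × 12 = 924
  Factory4->Utica: 88 × 4 = 352
Total cost = 1838.
So Factory3→Utica carries 77 pallets.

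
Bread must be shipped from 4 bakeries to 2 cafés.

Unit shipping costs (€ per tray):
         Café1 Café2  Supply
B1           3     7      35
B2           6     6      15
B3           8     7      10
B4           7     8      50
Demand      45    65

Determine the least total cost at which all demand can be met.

One minimum-cost allocation:
  B1 to Café1: 35 × €3 = €105
  B2 to Café2: 15 × €6 = €90
  B3 to Café2: 10 × €7 = €70
  B4 to Café1: 10 × €7 = €70
  B4 to Café2: 40 × €8 = €320
Total = 105 + 90 + 70 + 70 + 320 = €655.

655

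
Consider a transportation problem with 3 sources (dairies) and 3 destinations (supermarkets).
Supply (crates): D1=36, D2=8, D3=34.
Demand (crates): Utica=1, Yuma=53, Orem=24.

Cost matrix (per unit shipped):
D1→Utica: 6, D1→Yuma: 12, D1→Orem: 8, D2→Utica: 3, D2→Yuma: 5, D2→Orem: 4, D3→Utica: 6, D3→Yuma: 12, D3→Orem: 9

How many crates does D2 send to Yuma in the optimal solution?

Optimal shipments:
  D1→Yuma: 12 × 12 = 144
  D1→Orem: 24 × 8 = 192
  D2→Yuma: 8 × 5 = 40
  D3→Utica: 1 × 6 = 6
  D3→Yuma: 33 × 12 = 396
Total cost = 778.
So D2→Yuma carries 8 crates.

8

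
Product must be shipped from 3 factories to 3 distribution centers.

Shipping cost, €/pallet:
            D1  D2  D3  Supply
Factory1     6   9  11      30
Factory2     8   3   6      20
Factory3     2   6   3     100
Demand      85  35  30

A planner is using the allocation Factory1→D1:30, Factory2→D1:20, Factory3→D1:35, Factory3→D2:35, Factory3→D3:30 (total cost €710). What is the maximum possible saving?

195

Current plan cost = 30·6 + 20·8 + 35·2 + 35·6 + 30·3 = €710.
Optimal plan:
  Factory1→D1: 15 pallets
  Factory1→D2: 15 pallets
  Factory2→D2: 20 pallets
  Factory3→D1: 70 pallets
  Factory3→D3: 30 pallets
Optimal cost = €515.
Saving = 710 − 515 = €195.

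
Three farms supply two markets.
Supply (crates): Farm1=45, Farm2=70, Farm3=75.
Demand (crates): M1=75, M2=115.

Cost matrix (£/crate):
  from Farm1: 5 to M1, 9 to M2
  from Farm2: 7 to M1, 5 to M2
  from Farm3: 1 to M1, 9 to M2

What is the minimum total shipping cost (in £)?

An optimal shipping plan:
  Farm1→M2: 45 × £9 = £405
  Farm2→M2: 70 × £5 = £350
  Farm3→M1: 75 × £1 = £75
Total = 405 + 350 + 75 = £830.

830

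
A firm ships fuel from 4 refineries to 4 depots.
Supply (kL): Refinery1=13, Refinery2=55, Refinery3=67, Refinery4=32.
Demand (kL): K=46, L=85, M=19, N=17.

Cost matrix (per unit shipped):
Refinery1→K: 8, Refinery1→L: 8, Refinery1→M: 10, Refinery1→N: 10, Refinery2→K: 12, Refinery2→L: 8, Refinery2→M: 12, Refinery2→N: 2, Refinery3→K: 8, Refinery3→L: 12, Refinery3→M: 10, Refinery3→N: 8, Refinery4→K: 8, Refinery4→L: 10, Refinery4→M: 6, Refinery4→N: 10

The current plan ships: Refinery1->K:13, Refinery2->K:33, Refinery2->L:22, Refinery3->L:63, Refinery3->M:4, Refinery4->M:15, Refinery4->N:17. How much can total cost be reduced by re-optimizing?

426

Current plan cost = 13·8 + 33·12 + 22·8 + 63·12 + 4·10 + 15·6 + 17·10 = 1732.
Optimal plan:
  Refinery1–L: 13 × 8 = 104
  Refinery2–L: 38 × 8 = 304
  Refinery2–N: 17 × 2 = 34
  Refinery3–K: 46 × 8 = 368
  Refinery3–L: 21 × 12 = 252
  Refinery4–L: 13 × 10 = 130
  Refinery4–M: 19 × 6 = 114
Optimal cost = 1306.
Saving = 1732 − 1306 = 426.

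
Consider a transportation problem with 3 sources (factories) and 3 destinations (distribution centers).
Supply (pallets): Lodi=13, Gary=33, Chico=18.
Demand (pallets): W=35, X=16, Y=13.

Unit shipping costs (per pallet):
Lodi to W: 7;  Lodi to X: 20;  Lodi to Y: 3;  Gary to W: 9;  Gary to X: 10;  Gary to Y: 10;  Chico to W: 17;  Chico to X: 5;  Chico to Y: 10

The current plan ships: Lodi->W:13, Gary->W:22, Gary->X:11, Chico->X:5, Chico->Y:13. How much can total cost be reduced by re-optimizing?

Current plan cost = 13·7 + 22·9 + 11·10 + 5·5 + 13·10 = 554.
Optimal plan:
  Lodi–W: 2 × 7 = 14
  Lodi–Y: 11 × 3 = 33
  Gary–W: 33 × 9 = 297
  Chico–X: 16 × 5 = 80
  Chico–Y: 2 × 10 = 20
Optimal cost = 444.
Saving = 554 − 444 = 110.

110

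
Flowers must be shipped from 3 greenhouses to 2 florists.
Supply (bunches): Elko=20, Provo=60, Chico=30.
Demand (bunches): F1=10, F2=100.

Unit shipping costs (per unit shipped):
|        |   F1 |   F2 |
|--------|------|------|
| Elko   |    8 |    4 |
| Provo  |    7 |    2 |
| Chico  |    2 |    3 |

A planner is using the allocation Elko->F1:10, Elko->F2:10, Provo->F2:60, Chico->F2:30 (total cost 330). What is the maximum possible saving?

Current plan cost = 10·8 + 10·4 + 60·2 + 30·3 = 330.
Optimal plan:
  Elko–F2: 20 × 4 = 80
  Provo–F2: 60 × 2 = 120
  Chico–F1: 10 × 2 = 20
  Chico–F2: 20 × 3 = 60
Optimal cost = 280.
Saving = 330 − 280 = 50.

50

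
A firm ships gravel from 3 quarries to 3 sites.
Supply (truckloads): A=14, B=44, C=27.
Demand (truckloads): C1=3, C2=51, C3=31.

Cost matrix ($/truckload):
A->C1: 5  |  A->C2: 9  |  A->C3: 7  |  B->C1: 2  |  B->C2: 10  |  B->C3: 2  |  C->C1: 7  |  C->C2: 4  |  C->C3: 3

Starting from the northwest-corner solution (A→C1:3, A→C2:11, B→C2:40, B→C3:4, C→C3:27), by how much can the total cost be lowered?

Current plan cost = 3·5 + 11·9 + 40·10 + 4·2 + 27·3 = $603.
Optimal plan:
  A to C2: 14 truckloads
  B to C1: 3 truckloads
  B to C2: 10 truckloads
  B to C3: 31 truckloads
  C to C2: 27 truckloads
Optimal cost = $402.
Saving = 603 − 402 = $201.

201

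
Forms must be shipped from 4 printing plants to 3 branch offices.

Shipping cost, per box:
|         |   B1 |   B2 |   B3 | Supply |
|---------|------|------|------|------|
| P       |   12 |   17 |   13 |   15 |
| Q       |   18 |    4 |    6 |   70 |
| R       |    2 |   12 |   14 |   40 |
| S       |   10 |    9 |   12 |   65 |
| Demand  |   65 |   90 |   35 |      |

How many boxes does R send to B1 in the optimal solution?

40

The minimum-cost plan:
  P–B3: 15 × 13 = 195
  Q–B2: 50 × 4 = 200
  Q–B3: 20 × 6 = 120
  R–B1: 40 × 2 = 80
  S–B1: 25 × 10 = 250
  S–B2: 40 × 9 = 360
Total cost = 1205.
So R→B1 carries 40 boxes.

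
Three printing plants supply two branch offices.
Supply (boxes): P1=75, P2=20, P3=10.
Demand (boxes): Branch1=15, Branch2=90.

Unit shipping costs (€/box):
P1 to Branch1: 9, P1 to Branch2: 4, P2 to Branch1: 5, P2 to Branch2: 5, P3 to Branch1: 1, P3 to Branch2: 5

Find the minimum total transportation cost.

Optimal allocation:
  P1 to Branch2: 75 × €4 = €300
  P2 to Branch1: 5 × €5 = €25
  P2 to Branch2: 15 × €5 = €75
  P3 to Branch1: 10 × €1 = €10
Total = 300 + 25 + 75 + 10 = €410.

410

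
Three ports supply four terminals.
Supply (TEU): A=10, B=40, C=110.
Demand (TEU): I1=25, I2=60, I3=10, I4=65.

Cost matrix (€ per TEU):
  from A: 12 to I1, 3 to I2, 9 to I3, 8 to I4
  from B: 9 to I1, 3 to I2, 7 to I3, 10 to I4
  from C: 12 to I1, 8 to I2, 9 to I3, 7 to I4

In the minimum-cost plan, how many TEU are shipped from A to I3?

0

Optimal shipments:
  A–I2: 10 × €3 = €30
  B–I2: 40 × €3 = €120
  C–I1: 25 × €12 = €300
  C–I2: 10 × €8 = €80
  C–I3: 10 × €9 = €90
  C–I4: 65 × €7 = €455
Total cost = €1075.
The route A→I3 is not used.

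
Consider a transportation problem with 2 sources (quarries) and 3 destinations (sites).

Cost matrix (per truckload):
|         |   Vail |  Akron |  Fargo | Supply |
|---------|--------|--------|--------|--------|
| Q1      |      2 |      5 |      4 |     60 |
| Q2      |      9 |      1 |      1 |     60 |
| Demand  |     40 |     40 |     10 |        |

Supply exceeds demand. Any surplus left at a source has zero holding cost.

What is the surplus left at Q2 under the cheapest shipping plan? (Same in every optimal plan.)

An optimal plan:
  Q1->Vail: 40 truckloads
  Q2->Akron: 40 truckloads
  Q2->Fargo: 10 truckloads
Total cost = 130.
Q2 ships 50 of its 60, leaving 10.

10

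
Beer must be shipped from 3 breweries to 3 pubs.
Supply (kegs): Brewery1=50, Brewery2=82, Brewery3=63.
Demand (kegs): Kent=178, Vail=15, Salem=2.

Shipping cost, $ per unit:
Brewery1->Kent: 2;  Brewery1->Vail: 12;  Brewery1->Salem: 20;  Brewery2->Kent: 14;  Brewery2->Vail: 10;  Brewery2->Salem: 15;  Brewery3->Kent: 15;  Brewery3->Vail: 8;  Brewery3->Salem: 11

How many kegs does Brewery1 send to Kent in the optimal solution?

50

The minimum-cost plan:
  Brewery1 to Kent: 50 × $2 = $100
  Brewery2 to Kent: 82 × $14 = $1148
  Brewery3 to Kent: 46 × $15 = $690
  Brewery3 to Vail: 15 × $8 = $120
  Brewery3 to Salem: 2 × $11 = $22
Total cost = $2080.
So Brewery1→Kent carries 50 kegs.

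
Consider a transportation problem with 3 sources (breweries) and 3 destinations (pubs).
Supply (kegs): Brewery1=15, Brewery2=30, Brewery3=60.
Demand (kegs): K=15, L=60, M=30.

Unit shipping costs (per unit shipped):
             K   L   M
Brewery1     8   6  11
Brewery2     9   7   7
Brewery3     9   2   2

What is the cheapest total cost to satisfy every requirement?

450

A cheapest plan:
  Brewery1 to L: 15 × 6 = 90
  Brewery2 to K: 15 × 9 = 135
  Brewery2 to M: 15 × 7 = 105
  Brewery3 to L: 45 × 2 = 90
  Brewery3 to M: 15 × 2 = 30
Total = 90 + 135 + 105 + 90 + 30 = 450.
(Supply check: Brewery1 ships 15; Brewery2 ships 30; Brewery3 ships 60.)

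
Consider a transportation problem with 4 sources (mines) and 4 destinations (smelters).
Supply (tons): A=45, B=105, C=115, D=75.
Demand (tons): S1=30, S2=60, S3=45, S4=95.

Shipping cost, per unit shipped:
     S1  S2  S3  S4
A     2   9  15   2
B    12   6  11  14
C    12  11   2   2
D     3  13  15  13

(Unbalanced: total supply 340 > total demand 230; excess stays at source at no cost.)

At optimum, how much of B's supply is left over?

45

An optimal plan:
  A->S1: 20 tons
  A->S4: 25 tons
  B->S2: 60 tons
  C->S3: 45 tons
  C->S4: 70 tons
  D->S1: 10 tons
Total cost = 710.
B ships 60 of its 105, leaving 45.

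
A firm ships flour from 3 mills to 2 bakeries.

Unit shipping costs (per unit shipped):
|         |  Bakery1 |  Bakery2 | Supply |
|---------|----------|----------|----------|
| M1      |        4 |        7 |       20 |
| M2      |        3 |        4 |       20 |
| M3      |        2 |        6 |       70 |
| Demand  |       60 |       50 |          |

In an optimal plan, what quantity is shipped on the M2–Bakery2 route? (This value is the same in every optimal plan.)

20

Optimal shipments:
  M1->Bakery2: 20 × 7 = 140
  M2->Bakery2: 20 × 4 = 80
  M3->Bakery1: 60 × 2 = 120
  M3->Bakery2: 10 × 6 = 60
Total cost = 400.
So M2→Bakery2 carries 20 sacks.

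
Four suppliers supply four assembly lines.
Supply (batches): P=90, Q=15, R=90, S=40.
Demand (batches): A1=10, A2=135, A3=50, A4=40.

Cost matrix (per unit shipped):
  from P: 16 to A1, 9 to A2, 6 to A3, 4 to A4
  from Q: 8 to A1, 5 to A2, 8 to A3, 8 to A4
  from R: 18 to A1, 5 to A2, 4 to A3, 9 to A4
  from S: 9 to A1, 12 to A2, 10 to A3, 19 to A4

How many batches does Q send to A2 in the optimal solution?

The minimum-cost plan:
  P->A3: 50 × 6 = 300
  P->A4: 40 × 4 = 160
  Q->A2: 15 × 5 = 75
  R->A2: 90 × 5 = 450
  S->A1: 10 × 9 = 90
  S->A2: 30 × 12 = 360
Total cost = 1435.
So Q→A2 carries 15 batches.

15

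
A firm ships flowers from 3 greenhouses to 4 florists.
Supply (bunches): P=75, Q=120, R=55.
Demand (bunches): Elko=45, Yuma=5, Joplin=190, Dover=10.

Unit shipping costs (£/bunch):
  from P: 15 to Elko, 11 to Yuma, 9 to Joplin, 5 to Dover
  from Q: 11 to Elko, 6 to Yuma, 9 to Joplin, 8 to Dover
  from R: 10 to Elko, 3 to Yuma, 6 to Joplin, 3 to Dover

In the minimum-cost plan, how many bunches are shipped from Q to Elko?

Solving gives:
  P to Joplin: 65 × £9 = £585
  P to Dover: 10 × £5 = £50
  Q to Elko: 45 × £11 = £495
  Q to Yuma: 5 × £6 = £30
  Q to Joplin: 70 × £9 = £630
  R to Joplin: 55 × £6 = £330
Total cost = £2120.
So Q→Elko carries 45 bunches.

45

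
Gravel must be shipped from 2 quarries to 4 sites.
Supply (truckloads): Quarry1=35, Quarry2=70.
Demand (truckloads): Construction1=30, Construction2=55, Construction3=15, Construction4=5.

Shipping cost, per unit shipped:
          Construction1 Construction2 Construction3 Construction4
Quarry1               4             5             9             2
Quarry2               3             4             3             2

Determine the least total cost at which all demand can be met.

Optimal allocation:
  Quarry1–Construction2: 30 × 5 = 150
  Quarry1–Construction4: 5 × 2 = 10
  Quarry2–Construction1: 30 × 3 = 90
  Quarry2–Construction2: 25 × 4 = 100
  Quarry2–Construction3: 15 × 3 = 45
Total = 150 + 10 + 90 + 100 + 45 = 395.

395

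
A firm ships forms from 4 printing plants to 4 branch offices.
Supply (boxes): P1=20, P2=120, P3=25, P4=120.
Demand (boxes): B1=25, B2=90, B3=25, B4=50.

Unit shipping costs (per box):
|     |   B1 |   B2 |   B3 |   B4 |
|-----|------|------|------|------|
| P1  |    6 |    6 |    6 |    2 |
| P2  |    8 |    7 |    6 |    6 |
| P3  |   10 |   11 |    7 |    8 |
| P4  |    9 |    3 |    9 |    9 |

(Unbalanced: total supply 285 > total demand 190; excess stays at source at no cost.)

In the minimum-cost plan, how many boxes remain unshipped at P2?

An optimal plan:
  P1→B4: 20 × 2 = 40
  P2→B1: 25 × 8 = 200
  P2→B3: 25 × 6 = 150
  P2→B4: 30 × 6 = 180
  P4→B2: 90 × 3 = 270
Total cost = 840.
P2 ships 80 of its 120, leaving 40.

40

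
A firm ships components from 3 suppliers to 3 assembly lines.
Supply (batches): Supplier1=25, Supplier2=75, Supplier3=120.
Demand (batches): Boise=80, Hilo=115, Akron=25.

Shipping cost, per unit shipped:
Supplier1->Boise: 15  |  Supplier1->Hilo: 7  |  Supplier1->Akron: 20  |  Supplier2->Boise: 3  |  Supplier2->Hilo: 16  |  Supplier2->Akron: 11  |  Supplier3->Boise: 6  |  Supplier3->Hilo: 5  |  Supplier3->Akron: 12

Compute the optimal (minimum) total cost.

An optimal shipping plan:
  Supplier1 to Hilo: 25 × 7 = 175
  Supplier2 to Boise: 75 × 3 = 225
  Supplier3 to Boise: 5 × 6 = 30
  Supplier3 to Hilo: 90 × 5 = 450
  Supplier3 to Akron: 25 × 12 = 300
Total = 175 + 225 + 30 + 450 + 300 = 1180.
(Supply check: Supplier1 ships 25; Supplier2 ships 75; Supplier3 ships 120.)

1180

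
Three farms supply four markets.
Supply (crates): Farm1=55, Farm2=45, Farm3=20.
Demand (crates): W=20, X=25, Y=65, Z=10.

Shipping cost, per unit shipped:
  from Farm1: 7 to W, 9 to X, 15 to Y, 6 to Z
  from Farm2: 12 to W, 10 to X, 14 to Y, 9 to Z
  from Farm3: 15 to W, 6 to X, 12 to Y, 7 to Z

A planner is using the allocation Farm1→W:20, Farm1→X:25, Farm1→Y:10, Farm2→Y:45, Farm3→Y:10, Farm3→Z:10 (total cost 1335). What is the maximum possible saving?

40

Current plan cost = 20·7 + 25·9 + 10·15 + 45·14 + 10·12 + 10·7 = 1335.
Optimal plan:
  Farm1–W: 20 × 7 = 140
  Farm1–X: 25 × 9 = 225
  Farm1–Z: 10 × 6 = 60
  Farm2–Y: 45 × 14 = 630
  Farm3–Y: 20 × 12 = 240
Optimal cost = 1295.
Saving = 1335 − 1295 = 40.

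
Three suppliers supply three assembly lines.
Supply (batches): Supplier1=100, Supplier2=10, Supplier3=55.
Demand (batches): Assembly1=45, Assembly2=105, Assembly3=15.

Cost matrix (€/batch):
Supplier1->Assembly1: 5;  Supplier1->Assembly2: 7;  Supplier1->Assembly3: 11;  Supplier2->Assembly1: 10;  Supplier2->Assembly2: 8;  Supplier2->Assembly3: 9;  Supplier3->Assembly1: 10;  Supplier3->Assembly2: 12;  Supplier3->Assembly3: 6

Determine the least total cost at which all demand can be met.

1260

An optimal shipping plan:
  Supplier1 to Assembly1: 5 batches
  Supplier1 to Assembly2: 95 batches
  Supplier2 to Assembly2: 10 batches
  Supplier3 to Assembly1: 40 batches
  Supplier3 to Assembly3: 15 batches
Total cost = €1260.
(Supply check: Supplier1 ships 100; Supplier2 ships 10; Supplier3 ships 55.)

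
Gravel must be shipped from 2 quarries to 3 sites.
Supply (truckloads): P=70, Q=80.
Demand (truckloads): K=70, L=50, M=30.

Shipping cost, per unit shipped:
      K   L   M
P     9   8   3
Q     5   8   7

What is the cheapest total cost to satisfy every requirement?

840

Optimal allocation:
  P→L: 40 × 8 = 320
  P→M: 30 × 3 = 90
  Q→K: 70 × 5 = 350
  Q→L: 10 × 8 = 80
Total = 320 + 90 + 350 + 80 = 840.
(Supply check: P ships 70; Q ships 80.)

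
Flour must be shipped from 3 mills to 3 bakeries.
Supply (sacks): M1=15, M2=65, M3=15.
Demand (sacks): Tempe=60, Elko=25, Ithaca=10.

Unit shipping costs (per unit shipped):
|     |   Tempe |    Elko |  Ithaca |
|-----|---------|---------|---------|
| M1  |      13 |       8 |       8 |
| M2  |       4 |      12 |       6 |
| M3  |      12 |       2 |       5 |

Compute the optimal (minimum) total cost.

420

One minimum-cost allocation:
  M1→Elko: 10 × 8 = 80
  M1→Ithaca: 5 × 8 = 40
  M2→Tempe: 60 × 4 = 240
  M2→Ithaca: 5 × 6 = 30
  M3→Elko: 15 × 2 = 30
Total = 80 + 40 + 240 + 30 + 30 = 420.
(Supply check: M1 ships 15; M2 ships 65; M3 ships 15.)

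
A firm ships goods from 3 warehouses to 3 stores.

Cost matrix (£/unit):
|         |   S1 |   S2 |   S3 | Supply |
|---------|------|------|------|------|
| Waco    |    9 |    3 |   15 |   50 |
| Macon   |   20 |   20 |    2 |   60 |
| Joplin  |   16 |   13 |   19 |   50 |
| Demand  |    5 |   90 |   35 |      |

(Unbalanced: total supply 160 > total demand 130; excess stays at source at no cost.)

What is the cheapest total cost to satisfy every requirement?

An optimal shipping plan:
  Waco–S2: 50 × £3 = £150
  Macon–S3: 35 × £2 = £70
  Joplin–S1: 5 × £16 = £80
  Joplin–S2: 40 × £13 = £520
Total = 150 + 70 + 80 + 520 = £820.
(Supply check: Waco ships 50; Macon ships 35; Joplin ships 45.)

820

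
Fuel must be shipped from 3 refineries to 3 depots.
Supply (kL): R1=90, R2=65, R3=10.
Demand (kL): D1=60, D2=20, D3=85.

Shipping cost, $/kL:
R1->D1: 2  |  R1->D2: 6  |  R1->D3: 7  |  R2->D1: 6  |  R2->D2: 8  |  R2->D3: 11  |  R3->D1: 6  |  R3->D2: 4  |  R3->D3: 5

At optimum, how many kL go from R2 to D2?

The minimum-cost plan:
  R1->D1: 15 kL
  R1->D3: 75 kL
  R2->D1: 45 kL
  R2->D2: 20 kL
  R3->D3: 10 kL
Total cost = $1035.
So R2→D2 carries 20 kL.

20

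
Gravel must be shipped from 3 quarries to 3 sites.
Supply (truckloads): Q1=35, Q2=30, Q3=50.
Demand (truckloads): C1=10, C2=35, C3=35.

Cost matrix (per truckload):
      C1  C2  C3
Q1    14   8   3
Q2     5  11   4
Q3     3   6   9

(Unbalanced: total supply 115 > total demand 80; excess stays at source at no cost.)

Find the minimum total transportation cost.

345

An optimal shipping plan:
  Q1–C3: 35 × 3 = 105
  Q3–C1: 10 × 3 = 30
  Q3–C2: 35 × 6 = 210
Total = 105 + 30 + 210 = 345.
(Supply check: Q1 ships 35; Q2 ships 0; Q3 ships 45.)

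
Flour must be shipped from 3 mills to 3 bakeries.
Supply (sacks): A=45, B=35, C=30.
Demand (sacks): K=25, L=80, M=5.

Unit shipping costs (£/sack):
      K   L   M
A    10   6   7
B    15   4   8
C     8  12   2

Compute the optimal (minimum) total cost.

620

An optimal shipping plan:
  A->L: 45 × £6 = £270
  B->L: 35 × £4 = £140
  C->K: 25 × £8 = £200
  C->M: 5 × £2 = £10
Total = 270 + 140 + 200 + 10 = £620.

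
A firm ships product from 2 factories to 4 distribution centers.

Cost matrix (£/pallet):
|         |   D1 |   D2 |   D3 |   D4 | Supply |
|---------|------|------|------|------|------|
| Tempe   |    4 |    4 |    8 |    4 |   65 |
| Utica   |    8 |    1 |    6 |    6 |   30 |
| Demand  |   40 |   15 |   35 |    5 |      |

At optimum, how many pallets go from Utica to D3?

The minimum-cost plan:
  Tempe→D1: 40 × £4 = £160
  Tempe→D3: 20 × £8 = £160
  Tempe→D4: 5 × £4 = £20
  Utica→D2: 15 × £1 = £15
  Utica→D3: 15 × £6 = £90
Total cost = £445.
So Utica→D3 carries 15 pallets.

15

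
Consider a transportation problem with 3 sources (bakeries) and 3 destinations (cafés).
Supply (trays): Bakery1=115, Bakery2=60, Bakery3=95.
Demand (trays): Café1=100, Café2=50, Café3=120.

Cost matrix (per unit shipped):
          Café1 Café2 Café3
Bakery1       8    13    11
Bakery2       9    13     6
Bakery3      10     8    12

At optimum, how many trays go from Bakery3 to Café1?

0

The minimum-cost plan:
  Bakery1–Café1: 100 trays
  Bakery1–Café3: 15 trays
  Bakery2–Café3: 60 trays
  Bakery3–Café2: 50 trays
  Bakery3–Café3: 45 trays
Total cost = 2265.
The route Bakery3→Café1 is not used.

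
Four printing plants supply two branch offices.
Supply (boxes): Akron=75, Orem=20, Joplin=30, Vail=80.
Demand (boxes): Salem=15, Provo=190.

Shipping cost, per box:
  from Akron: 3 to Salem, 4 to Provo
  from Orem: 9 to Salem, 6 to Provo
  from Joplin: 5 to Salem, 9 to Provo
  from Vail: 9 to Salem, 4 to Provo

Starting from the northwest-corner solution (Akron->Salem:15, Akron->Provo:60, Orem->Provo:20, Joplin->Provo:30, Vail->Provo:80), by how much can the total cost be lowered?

45

Current plan cost = 15·3 + 60·4 + 20·6 + 30·9 + 80·4 = 995.
Optimal plan:
  Akron→Provo: 75 boxes
  Orem→Provo: 20 boxes
  Joplin→Salem: 15 boxes
  Joplin→Provo: 15 boxes
  Vail→Provo: 80 boxes
Optimal cost = 950.
Saving = 995 − 950 = 45.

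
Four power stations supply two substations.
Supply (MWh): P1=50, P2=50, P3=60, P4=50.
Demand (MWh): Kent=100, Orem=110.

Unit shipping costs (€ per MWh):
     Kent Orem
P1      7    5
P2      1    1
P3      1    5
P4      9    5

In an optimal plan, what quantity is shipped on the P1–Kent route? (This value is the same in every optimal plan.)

The minimum-cost plan:
  P1→Orem: 50 × €5 = €250
  P2→Kent: 40 × €1 = €40
  P2→Orem: 10 × €1 = €10
  P3→Kent: 60 × €1 = €60
  P4→Orem: 50 × €5 = €250
Total cost = €610.
The route P1→Kent is not used.

0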